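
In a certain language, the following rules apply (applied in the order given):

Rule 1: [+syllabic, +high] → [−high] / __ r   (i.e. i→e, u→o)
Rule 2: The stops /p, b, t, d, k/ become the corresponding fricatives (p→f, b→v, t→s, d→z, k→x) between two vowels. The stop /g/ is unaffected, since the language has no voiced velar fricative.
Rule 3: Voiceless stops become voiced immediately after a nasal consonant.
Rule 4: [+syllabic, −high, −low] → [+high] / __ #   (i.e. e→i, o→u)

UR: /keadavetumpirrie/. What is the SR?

keazavesumberrii

Rule 1 (pre-rhotic lowering): /i/ is a high vowel immediately before /r/, so it lowers to [e]. /keadavetumpirrie/ → keadavetumperrie.
Rule 2 (intervocalic spirantization): /d/ is a stop between vowels /a/ and /a/, so it spirantizes to the fricative [z]. /t/ is a stop between vowels /e/ and /u/, so it spirantizes to the fricative [s]. /keadavetumperrie/ → keazavesumperrie.
Rule 3 (post-nasal voicing): /p/ is a voiceless stop immediately after the nasal /m/, so it voices to [b]. /keazavesumperrie/ → keazavesumberrie.
Rule 4 (final vowel raising): /e/ is a mid vowel in word-final position, so it raises to [i]. /keazavesumberrie/ → keazavesumberrii.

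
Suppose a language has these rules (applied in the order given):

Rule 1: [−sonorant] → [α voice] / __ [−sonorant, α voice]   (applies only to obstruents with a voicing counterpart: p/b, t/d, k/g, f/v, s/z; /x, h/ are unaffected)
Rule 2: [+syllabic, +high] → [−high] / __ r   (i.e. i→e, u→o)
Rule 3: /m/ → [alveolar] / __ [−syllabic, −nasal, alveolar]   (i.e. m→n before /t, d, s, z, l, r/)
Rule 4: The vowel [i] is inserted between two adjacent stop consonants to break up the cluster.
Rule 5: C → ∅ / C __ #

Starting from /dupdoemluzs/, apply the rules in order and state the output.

dubidoenlus

Rule 1 (regressive voicing assimilation): /p/ precedes the voiced obstruent /d/, so it voices to [b] by assimilation. /z/ precedes the voiceless obstruent /s/, so it devoices to [s] by assimilation. /dupdoemluzs/ → dubdoemluss.
Rule 2 (pre-rhotic lowering): no segment meets the environment; /dubdoemluss/ is unchanged.
Rule 3 (nasal place assimilation): /m/ precedes the alveolar consonant /l/, so it assimilates in place to [n]. /dubdoemluss/ → dubdoenluss.
Rule 4 (stop-cluster i-epenthesis): /b/ and /d/ form a stop–stop cluster, so [i] is inserted between them. /dubdoenluss/ → dubidoenluss.
Rule 5 (final cluster simplification): /s/ is the second consonant of a word-final cluster /ss/, so it deletes. /dubidoenluss/ → dubidoenlus.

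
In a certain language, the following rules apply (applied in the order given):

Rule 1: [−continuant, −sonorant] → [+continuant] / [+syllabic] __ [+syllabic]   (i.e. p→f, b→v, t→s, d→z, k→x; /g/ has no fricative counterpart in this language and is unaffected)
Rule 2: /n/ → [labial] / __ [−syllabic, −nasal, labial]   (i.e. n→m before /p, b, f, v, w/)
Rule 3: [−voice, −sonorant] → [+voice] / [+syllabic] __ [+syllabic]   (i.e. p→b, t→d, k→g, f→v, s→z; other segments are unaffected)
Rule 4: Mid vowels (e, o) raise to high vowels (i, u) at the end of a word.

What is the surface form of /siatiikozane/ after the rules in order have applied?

Rule 1 (intervocalic spirantization): /t/ is a stop between vowels /a/ and /i/, so it spirantizes to the fricative [s]. /k/ is a stop between vowels /i/ and /o/, so it spirantizes to the fricative [x]. /siatiikozane/ → siasiixozane.
Rule 2 (nasal place assimilation): no segment meets the environment; /siasiixozane/ is unchanged.
Rule 3 (intervocalic voicing): /s/ is a voiceless obstruent between vowels /a/ and /i/, so it voices to [z]. /siasiixozane/ → siaziixozane.
Rule 4 (final vowel raising): /e/ is a mid vowel in word-final position, so it raises to [i]. /siaziixozane/ → siaziixozani.

siaziixozani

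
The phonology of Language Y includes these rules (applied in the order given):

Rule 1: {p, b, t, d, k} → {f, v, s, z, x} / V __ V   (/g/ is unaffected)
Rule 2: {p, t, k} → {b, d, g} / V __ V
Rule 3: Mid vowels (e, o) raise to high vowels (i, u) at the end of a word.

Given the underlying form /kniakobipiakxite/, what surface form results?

Rule 1 (intervocalic spirantization): /k/ is a stop between vowels /a/ and /o/, so it spirantizes to the fricative [x]. /b/ is a stop between vowels /o/ and /i/, so it spirantizes to the fricative [v]. /p/ is a stop between vowels /i/ and /i/, so it spirantizes to the fricative [f]. /t/ is a stop between vowels /i/ and /e/, so it spirantizes to the fricative [s]. /kniakobipiakxite/ → kniaxovifiakxise.
Rule 2 (intervocalic voicing): no segment meets the environment; /kniaxovifiakxise/ is unchanged.
Rule 3 (final vowel raising): /e/ is a mid vowel in word-final position, so it raises to [i]. /kniaxovifiakxise/ → kniaxovifiakxisi.

kniaxovifiakxisi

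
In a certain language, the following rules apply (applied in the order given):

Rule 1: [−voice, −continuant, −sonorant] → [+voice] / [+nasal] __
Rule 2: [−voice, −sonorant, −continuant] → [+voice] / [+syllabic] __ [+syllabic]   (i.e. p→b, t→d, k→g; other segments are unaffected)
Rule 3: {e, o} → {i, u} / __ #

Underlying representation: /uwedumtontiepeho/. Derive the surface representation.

uwedumdondiebehu

Rule 1 (post-nasal voicing): /t/ is a voiceless stop immediately after the nasal /m/, so it voices to [d]. /t/ is a voiceless stop immediately after the nasal /n/, so it voices to [d]. /uwedumtontiepeho/ → uwedumdondiepeho.
Rule 2 (intervocalic voicing): /p/ is a voiceless stop between vowels /e/ and /e/, so it voices to [b]. /uwedumdondiepeho/ → uwedumdondiebeho.
Rule 3 (final vowel raising): /o/ is a mid vowel in word-final position, so it raises to [u]. /uwedumdondiebeho/ → uwedumdondiebehu.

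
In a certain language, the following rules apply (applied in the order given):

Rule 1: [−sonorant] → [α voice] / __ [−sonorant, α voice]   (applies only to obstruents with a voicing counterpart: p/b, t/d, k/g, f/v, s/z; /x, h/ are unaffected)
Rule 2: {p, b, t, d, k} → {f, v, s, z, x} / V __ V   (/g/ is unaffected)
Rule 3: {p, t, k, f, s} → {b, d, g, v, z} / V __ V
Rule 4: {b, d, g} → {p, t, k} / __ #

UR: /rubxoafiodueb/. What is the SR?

Rule 1 (regressive voicing assimilation): /b/ precedes the voiceless obstruent /x/, so it devoices to [p] by assimilation. /rubxoafiodueb/ → rupxoafiodueb.
Rule 2 (intervocalic spirantization): /d/ is a stop between vowels /o/ and /u/, so it spirantizes to the fricative [z]. /rupxoafiodueb/ → rupxoafiozueb.
Rule 3 (intervocalic voicing): /f/ is a voiceless obstruent between vowels /a/ and /i/, so it voices to [v]. /rupxoafiozueb/ → rupxoaviozueb.
Rule 4 (final devoicing): /b/ is a voiced stop in word-final position, so it devoices to [p]. /rupxoaviozueb/ → rupxoaviozuep.

rupxoaviozuep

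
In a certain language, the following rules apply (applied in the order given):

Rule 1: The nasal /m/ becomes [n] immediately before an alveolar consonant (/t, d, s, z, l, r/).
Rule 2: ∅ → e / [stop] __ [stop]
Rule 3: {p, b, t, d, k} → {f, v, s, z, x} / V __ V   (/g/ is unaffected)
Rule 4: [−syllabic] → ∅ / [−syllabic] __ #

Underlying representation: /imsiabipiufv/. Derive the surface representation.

Rule 1 (nasal place assimilation): /m/ precedes the alveolar consonant /s/, so it assimilates in place to [n]. /imsiabipiufv/ → insiabipiufv.
Rule 2 (stop-cluster e-epenthesis): no segment meets the environment; /insiabipiufv/ is unchanged.
Rule 3 (intervocalic spirantization): /b/ is a stop between vowels /a/ and /i/, so it spirantizes to the fricative [v]. /p/ is a stop between vowels /i/ and /i/, so it spirantizes to the fricative [f]. /insiabipiufv/ → insiavifiufv.
Rule 4 (final cluster simplification): /v/ is the second consonant of a word-final cluster /fv/, so it deletes. /insiavifiufv/ → insiavifiuf.

insiavifiuf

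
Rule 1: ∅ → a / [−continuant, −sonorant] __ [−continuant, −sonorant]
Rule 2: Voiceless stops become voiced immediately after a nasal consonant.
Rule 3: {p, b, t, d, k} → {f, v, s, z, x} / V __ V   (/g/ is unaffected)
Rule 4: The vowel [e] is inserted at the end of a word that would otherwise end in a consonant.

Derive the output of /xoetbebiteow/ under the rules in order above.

xoesaveviseowe

Rule 1 (stop-cluster a-epenthesis): /t/ and /b/ form a stop–stop cluster, so [a] is inserted between them. /xoetbebiteow/ → xoetabebiteow.
Rule 2 (post-nasal voicing): no segment meets the environment; /xoetabebiteow/ is unchanged.
Rule 3 (intervocalic spirantization): /t/ is a stop between vowels /e/ and /a/, so it spirantizes to the fricative [s]. /b/ is a stop between vowels /a/ and /e/, so it spirantizes to the fricative [v]. /b/ is a stop between vowels /e/ and /i/, so it spirantizes to the fricative [v]. /t/ is a stop between vowels /i/ and /e/, so it spirantizes to the fricative [s]. /xoetabebiteow/ → xoesaveviseow.
Rule 4 (final e-epenthesis): the form ends in the consonant /w/, so [e] is inserted word-finally. /xoesaveviseow/ → xoesaveviseowe.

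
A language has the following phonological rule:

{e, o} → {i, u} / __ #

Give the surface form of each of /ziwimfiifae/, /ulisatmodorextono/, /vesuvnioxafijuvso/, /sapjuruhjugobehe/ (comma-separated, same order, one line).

/ziwimfiifae/: /e/ is a mid vowel in word-final position, so it raises to [i]. → [ziwimfiifai].
/ulisatmodorextono/: /o/ is a mid vowel in word-final position, so it raises to [u]. → [ulisatmodorextonu].
/vesuvnioxafijuvso/: /o/ is a mid vowel in word-final position, so it raises to [u]. → [vesuvnioxafijuvsu].
/sapjuruhjugobehe/: /e/ is a mid vowel in word-final position, so it raises to [i]. → [sapjuruhjugobehi].

ziwimfiifai, ulisatmodorextonu, vesuvnioxafijuvsu, sapjuruhjugobehi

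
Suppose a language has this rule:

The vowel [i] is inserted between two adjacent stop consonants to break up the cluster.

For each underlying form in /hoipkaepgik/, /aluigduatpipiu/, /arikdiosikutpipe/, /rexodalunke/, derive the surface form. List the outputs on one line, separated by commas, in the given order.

/hoipkaepgik/: /p/ and /k/ form a stop–stop cluster, so [i] is inserted between them. /p/ and /g/ form a stop–stop cluster, so [i] is inserted between them. → [hoipikaepigik].
/aluigduatpipiu/: /g/ and /d/ form a stop–stop cluster, so [i] is inserted between them. /t/ and /p/ form a stop–stop cluster, so [i] is inserted between them. → [aluigiduatipipiu].
/arikdiosikutpipe/: /k/ and /d/ form a stop–stop cluster, so [i] is inserted between them. /t/ and /p/ form a stop–stop cluster, so [i] is inserted between them. → [arikidiosikutipipe].
/rexodalunke/: the rule's environment is not met; surfaces unchanged as [rexodalunke].

hoipikaepigik, aluigiduatipipiu, arikidiosikutipipe, rexodalunke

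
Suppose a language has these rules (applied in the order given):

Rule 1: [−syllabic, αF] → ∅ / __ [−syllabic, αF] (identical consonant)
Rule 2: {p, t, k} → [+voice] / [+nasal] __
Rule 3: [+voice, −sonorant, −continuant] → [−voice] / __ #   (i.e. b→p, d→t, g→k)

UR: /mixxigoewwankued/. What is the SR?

mixigoewanguet

Rule 1 (degemination): /xx/ is a geminate; the first /x/ deletes. /ww/ is a geminate; the first /w/ deletes. /mixxigoewwankued/ → mixigoewankued.
Rule 2 (post-nasal voicing): /k/ is a voiceless stop immediately after the nasal /n/, so it voices to [g]. /mixigoewankued/ → mixigoewangued.
Rule 3 (final devoicing): /d/ is a voiced stop in word-final position, so it devoices to [t]. /mixigoewangued/ → mixigoewanguet.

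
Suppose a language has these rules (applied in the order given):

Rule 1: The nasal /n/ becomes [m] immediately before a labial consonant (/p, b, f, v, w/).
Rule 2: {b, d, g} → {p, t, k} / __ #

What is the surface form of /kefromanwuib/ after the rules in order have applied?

Rule 1 (nasal place assimilation): /n/ precedes the labial consonant /w/, so it assimilates in place to [m]. /kefromanwuib/ → kefromamwuib.
Rule 2 (final devoicing): /b/ is a voiced stop in word-final position, so it devoices to [p]. /kefromamwuib/ → kefromamwuip.

kefromamwuip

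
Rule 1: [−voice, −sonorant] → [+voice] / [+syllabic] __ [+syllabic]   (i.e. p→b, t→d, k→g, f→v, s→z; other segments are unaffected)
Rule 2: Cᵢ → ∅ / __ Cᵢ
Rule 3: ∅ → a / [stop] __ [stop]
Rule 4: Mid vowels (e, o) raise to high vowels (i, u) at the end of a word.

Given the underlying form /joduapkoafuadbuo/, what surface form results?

joduapakoavuadabuu

Rule 1 (intervocalic voicing): /f/ is a voiceless obstruent between vowels /a/ and /u/, so it voices to [v]. /joduapkoafuadbuo/ → joduapkoavuadbuo.
Rule 2 (degemination): no segment meets the environment; /joduapkoavuadbuo/ is unchanged.
Rule 3 (stop-cluster a-epenthesis): /p/ and /k/ form a stop–stop cluster, so [a] is inserted between them. /d/ and /b/ form a stop–stop cluster, so [a] is inserted between them. /joduapkoavuadbuo/ → joduapakoavuadabuo.
Rule 4 (final vowel raising): /o/ is a mid vowel in word-final position, so it raises to [u]. /joduapakoavuadabuo/ → joduapakoavuadabuu.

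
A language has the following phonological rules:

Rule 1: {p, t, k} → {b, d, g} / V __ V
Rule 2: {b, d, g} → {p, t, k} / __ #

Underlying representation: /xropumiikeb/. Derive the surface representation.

xrobumiigep

Rule 1 (intervocalic voicing): /p/ is a voiceless stop between vowels /o/ and /u/, so it voices to [b]. /k/ is a voiceless stop between vowels /i/ and /e/, so it voices to [g]. /xropumiikeb/ → xrobumiigeb.
Rule 2 (final devoicing): /b/ is a voiced stop in word-final position, so it devoices to [p]. /xrobumiigeb/ → xrobumiigep.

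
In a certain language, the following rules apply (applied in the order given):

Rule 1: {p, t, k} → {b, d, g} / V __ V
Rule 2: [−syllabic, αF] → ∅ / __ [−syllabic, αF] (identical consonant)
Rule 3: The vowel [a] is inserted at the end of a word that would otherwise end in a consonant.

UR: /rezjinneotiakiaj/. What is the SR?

rezjineodiagiaja

Rule 1 (intervocalic voicing): /t/ is a voiceless stop between vowels /o/ and /i/, so it voices to [d]. /k/ is a voiceless stop between vowels /a/ and /i/, so it voices to [g]. /rezjinneotiakiaj/ → rezjinneodiagiaj.
Rule 2 (degemination): /nn/ is a geminate; the first /n/ deletes. /rezjinneodiagiaj/ → rezjineodiagiaj.
Rule 3 (final a-epenthesis): the form ends in the consonant /j/, so [a] is inserted word-finally. /rezjineodiagiaj/ → rezjineodiagiaja.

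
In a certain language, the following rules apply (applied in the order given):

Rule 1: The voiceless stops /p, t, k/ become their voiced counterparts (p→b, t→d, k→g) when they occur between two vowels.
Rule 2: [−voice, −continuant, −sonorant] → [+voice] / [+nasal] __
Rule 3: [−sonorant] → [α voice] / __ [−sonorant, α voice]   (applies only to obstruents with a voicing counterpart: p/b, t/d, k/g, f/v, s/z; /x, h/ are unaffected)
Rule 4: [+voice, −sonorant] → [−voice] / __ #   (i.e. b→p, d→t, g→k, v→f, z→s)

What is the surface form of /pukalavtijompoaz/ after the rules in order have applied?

pugalaftijomboas

Rule 1 (intervocalic voicing): /k/ is a voiceless stop between vowels /u/ and /a/, so it voices to [g]. /pukalavtijompoaz/ → pugalavtijompoaz.
Rule 2 (post-nasal voicing): /p/ is a voiceless stop immediately after the nasal /m/, so it voices to [b]. /pugalavtijompoaz/ → pugalavtijomboaz.
Rule 3 (regressive voicing assimilation): /v/ precedes the voiceless obstruent /t/, so it devoices to [f] by assimilation. /pugalavtijomboaz/ → pugalaftijomboaz.
Rule 4 (final devoicing): /z/ is a voiced obstruent in word-final position, so it devoices to [s]. /pugalaftijomboaz/ → pugalaftijomboas.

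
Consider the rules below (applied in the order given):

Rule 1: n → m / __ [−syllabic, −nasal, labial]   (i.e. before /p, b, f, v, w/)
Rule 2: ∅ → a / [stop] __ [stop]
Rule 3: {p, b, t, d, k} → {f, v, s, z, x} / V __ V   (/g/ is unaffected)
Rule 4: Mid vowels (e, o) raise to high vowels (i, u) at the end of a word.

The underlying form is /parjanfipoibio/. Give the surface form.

Rule 1 (nasal place assimilation): /n/ precedes the labial consonant /f/, so it assimilates in place to [m]. /parjanfipoibio/ → parjamfipoibio.
Rule 2 (stop-cluster a-epenthesis): no segment meets the environment; /parjamfipoibio/ is unchanged.
Rule 3 (intervocalic spirantization): /p/ is a stop between vowels /i/ and /o/, so it spirantizes to the fricative [f]. /b/ is a stop between vowels /i/ and /i/, so it spirantizes to the fricative [v]. /parjamfipoibio/ → parjamfifoivio.
Rule 4 (final vowel raising): /o/ is a mid vowel in word-final position, so it raises to [u]. /parjamfifoivio/ → parjamfifoiviu.

parjamfifoiviu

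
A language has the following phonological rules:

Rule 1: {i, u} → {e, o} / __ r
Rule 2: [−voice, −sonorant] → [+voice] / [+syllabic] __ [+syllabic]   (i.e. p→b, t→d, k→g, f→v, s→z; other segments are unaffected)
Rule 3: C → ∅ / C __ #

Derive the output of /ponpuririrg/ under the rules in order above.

ponporerer

Rule 1 (pre-rhotic lowering): /u/ is a high vowel immediately before /r/, so it lowers to [o]. /i/ is a high vowel immediately before /r/, so it lowers to [e]. /i/ is a high vowel immediately before /r/, so it lowers to [e]. /ponpuririrg/ → ponporererg.
Rule 2 (intervocalic voicing): no segment meets the environment; /ponporererg/ is unchanged.
Rule 3 (final cluster simplification): /g/ is the second consonant of a word-final cluster /rg/, so it deletes. /ponporererg/ → ponporerer.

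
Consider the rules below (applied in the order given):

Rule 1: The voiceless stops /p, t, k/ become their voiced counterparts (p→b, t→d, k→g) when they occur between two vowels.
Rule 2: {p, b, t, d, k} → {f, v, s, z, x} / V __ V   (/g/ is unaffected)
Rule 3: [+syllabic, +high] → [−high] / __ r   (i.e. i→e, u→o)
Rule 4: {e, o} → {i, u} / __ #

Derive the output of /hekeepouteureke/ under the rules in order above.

hegeevouzeoregi

Rule 1 (intervocalic voicing): /k/ is a voiceless stop between vowels /e/ and /e/, so it voices to [g]. /p/ is a voiceless stop between vowels /e/ and /o/, so it voices to [b]. /t/ is a voiceless stop between vowels /u/ and /e/, so it voices to [d]. /k/ is a voiceless stop between vowels /e/ and /e/, so it voices to [g]. /hekeepouteureke/ → hegeeboudeurege.
Rule 2 (intervocalic spirantization): /b/ is a stop between vowels /e/ and /o/, so it spirantizes to the fricative [v]. /d/ is a stop between vowels /u/ and /e/, so it spirantizes to the fricative [z]. /hegeeboudeurege/ → hegeevouzeurege.
Rule 3 (pre-rhotic lowering): /u/ is a high vowel immediately before /r/, so it lowers to [o]. /hegeevouzeurege/ → hegeevouzeorege.
Rule 4 (final vowel raising): /e/ is a mid vowel in word-final position, so it raises to [i]. /hegeevouzeorege/ → hegeevouzeoregi.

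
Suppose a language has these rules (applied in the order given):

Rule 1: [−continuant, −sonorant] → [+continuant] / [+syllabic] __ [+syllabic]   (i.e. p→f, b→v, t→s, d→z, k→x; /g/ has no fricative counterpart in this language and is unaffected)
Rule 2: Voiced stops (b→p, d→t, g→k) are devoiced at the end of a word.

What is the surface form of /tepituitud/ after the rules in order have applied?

Rule 1 (intervocalic spirantization): /p/ is a stop between vowels /e/ and /i/, so it spirantizes to the fricative [f]. /t/ is a stop between vowels /i/ and /u/, so it spirantizes to the fricative [s]. /t/ is a stop between vowels /i/ and /u/, so it spirantizes to the fricative [s]. /tepituitud/ → tefisuisud.
Rule 2 (final devoicing): /d/ is a voiced stop in word-final position, so it devoices to [t]. /tefisuisud/ → tefisuisut.

tefisuisut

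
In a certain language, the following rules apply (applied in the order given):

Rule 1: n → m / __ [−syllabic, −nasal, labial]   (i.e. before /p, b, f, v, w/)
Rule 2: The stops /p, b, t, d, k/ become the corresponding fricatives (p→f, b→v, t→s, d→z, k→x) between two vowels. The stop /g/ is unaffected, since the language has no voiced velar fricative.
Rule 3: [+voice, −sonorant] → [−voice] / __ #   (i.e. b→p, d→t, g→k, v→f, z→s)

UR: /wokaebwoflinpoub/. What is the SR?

woxaebwoflimpoup

Rule 1 (nasal place assimilation): /n/ precedes the labial consonant /p/, so it assimilates in place to [m]. /wokaebwoflinpoub/ → wokaebwoflimpoub.
Rule 2 (intervocalic spirantization): /k/ is a stop between vowels /o/ and /a/, so it spirantizes to the fricative [x]. /wokaebwoflimpoub/ → woxaebwoflimpoub.
Rule 3 (final devoicing): /b/ is a voiced obstruent in word-final position, so it devoices to [p]. /woxaebwoflimpoub/ → woxaebwoflimpoup.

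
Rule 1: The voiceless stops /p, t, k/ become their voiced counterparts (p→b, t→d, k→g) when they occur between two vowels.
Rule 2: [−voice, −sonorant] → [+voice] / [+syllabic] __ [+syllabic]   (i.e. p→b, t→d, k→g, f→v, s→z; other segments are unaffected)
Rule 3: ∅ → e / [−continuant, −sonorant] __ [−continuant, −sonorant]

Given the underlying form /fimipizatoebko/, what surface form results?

Rule 1 (intervocalic voicing): /p/ is a voiceless stop between vowels /i/ and /i/, so it voices to [b]. /t/ is a voiceless stop between vowels /a/ and /o/, so it voices to [d]. /fimipizatoebko/ → fimibizadoebko.
Rule 2 (intervocalic voicing): no segment meets the environment; /fimibizadoebko/ is unchanged.
Rule 3 (stop-cluster e-epenthesis): /b/ and /k/ form a stop–stop cluster, so [e] is inserted between them. /fimibizadoebko/ → fimibizadoebeko.

fimibizadoebeko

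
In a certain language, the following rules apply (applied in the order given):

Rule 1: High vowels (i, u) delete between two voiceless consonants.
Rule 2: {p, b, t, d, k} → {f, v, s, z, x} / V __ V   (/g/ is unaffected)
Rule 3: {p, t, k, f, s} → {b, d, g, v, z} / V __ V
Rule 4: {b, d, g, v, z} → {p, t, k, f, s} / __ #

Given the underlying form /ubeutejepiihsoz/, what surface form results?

uveuzejeviihsos

Rule 1 (high vowel syncope): no segment meets the environment; /ubeutejepiihsoz/ is unchanged.
Rule 2 (intervocalic spirantization): /b/ is a stop between vowels /u/ and /e/, so it spirantizes to the fricative [v]. /t/ is a stop between vowels /u/ and /e/, so it spirantizes to the fricative [s]. /p/ is a stop between vowels /e/ and /i/, so it spirantizes to the fricative [f]. /ubeutejepiihsoz/ → uveusejefiihsoz.
Rule 3 (intervocalic voicing): /s/ is a voiceless obstruent between vowels /u/ and /e/, so it voices to [z]. /f/ is a voiceless obstruent between vowels /e/ and /i/, so it voices to [v]. /uveusejefiihsoz/ → uveuzejeviihsoz.
Rule 4 (final devoicing): /z/ is a voiced obstruent in word-final position, so it devoices to [s]. /uveuzejeviihsoz/ → uveuzejeviihsos.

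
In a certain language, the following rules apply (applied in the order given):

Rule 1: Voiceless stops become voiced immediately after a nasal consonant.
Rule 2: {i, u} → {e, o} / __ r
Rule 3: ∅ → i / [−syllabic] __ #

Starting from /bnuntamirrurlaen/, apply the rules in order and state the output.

bnundamerrorlaeni

Rule 1 (post-nasal voicing): /t/ is a voiceless stop immediately after the nasal /n/, so it voices to [d]. /bnuntamirrurlaen/ → bnundamirrurlaen.
Rule 2 (pre-rhotic lowering): /i/ is a high vowel immediately before /r/, so it lowers to [e]. /u/ is a high vowel immediately before /r/, so it lowers to [o]. /bnundamirrurlaen/ → bnundamerrorlaen.
Rule 3 (final i-epenthesis): the form ends in the consonant /n/, so [i] is inserted word-finally. /bnundamerrorlaen/ → bnundamerrorlaeni.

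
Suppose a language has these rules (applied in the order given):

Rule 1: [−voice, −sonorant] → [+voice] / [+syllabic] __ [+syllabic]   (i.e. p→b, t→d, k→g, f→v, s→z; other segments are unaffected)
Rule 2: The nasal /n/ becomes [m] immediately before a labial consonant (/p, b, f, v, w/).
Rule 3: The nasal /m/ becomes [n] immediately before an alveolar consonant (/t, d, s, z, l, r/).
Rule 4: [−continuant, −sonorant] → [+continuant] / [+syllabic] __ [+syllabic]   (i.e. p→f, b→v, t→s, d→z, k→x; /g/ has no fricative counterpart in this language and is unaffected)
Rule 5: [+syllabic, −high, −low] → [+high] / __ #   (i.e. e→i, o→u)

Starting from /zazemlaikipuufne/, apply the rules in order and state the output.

Rule 1 (intervocalic voicing): /k/ is a voiceless obstruent between vowels /i/ and /i/, so it voices to [g]. /p/ is a voiceless obstruent between vowels /i/ and /u/, so it voices to [b]. /zazemlaikipuufne/ → zazemlaigibuufne.
Rule 2 (nasal place assimilation): no segment meets the environment; /zazemlaigibuufne/ is unchanged.
Rule 3 (nasal place assimilation): /m/ precedes the alveolar consonant /l/, so it assimilates in place to [n]. /zazemlaigibuufne/ → zazenlaigibuufne.
Rule 4 (intervocalic spirantization): /b/ is a stop between vowels /i/ and /u/, so it spirantizes to the fricative [v]. /zazenlaigibuufne/ → zazenlaigivuufne.
Rule 5 (final vowel raising): /e/ is a mid vowel in word-final position, so it raises to [i]. /zazenlaigivuufne/ → zazenlaigivuufni.

zazenlaigivuufni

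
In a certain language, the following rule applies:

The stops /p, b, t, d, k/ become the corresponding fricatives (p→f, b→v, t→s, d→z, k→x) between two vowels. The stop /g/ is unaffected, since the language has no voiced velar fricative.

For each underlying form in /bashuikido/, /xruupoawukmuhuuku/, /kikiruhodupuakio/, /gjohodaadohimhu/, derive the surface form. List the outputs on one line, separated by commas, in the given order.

/bashuikido/: /k/ is a stop between vowels /i/ and /i/, so it spirantizes to the fricative [x]. /d/ is a stop between vowels /i/ and /o/, so it spirantizes to the fricative [z]. → [bashuixizo].
/xruupoawukmuhuuku/: /p/ is a stop between vowels /u/ and /o/, so it spirantizes to the fricative [f]. /k/ is a stop between vowels /u/ and /u/, so it spirantizes to the fricative [x]. → [xruufoawukmuhuuxu].
/kikiruhodupuakio/: /k/ is a stop between vowels /i/ and /i/, so it spirantizes to the fricative [x]. /d/ is a stop between vowels /o/ and /u/, so it spirantizes to the fricative [z]. /p/ is a stop between vowels /u/ and /u/, so it spirantizes to the fricative [f]. /k/ is a stop between vowels /a/ and /i/, so it spirantizes to the fricative [x]. → [kixiruhozufuaxio].
/gjohodaadohimhu/: /d/ is a stop between vowels /o/ and /a/, so it spirantizes to the fricative [z]. /d/ is a stop between vowels /a/ and /o/, so it spirantizes to the fricative [z]. → [gjohozaazohimhu].

bashuixizo, xruufoawukmuhuuxu, kixiruhozufuaxio, gjohozaazohimhu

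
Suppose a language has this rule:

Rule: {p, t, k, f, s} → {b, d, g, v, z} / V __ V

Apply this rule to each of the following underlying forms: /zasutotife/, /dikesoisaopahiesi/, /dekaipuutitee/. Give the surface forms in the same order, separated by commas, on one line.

/zasutotife/: /s/ is a voiceless obstruent between vowels /a/ and /u/, so it voices to [z]. /t/ is a voiceless obstruent between vowels /u/ and /o/, so it voices to [d]. /t/ is a voiceless obstruent between vowels /o/ and /i/, so it voices to [d]. /f/ is a voiceless obstruent between vowels /i/ and /e/, so it voices to [v]. → [zazudodive].
/dikesoisaopahiesi/: /k/ is a voiceless obstruent between vowels /i/ and /e/, so it voices to [g]. /s/ is a voiceless obstruent between vowels /e/ and /o/, so it voices to [z]. /s/ is a voiceless obstruent between vowels /i/ and /a/, so it voices to [z]. /p/ is a voiceless obstruent between vowels /o/ and /a/, so it voices to [b]. /s/ is a voiceless obstruent between vowels /e/ and /i/, so it voices to [z]. → [digezoizaobahiezi].
/dekaipuutitee/: /k/ is a voiceless obstruent between vowels /e/ and /a/, so it voices to [g]. /p/ is a voiceless obstruent between vowels /i/ and /u/, so it voices to [b]. /t/ is a voiceless obstruent between vowels /u/ and /i/, so it voices to [d]. /t/ is a voiceless obstruent between vowels /i/ and /e/, so it voices to [d]. → [degaibuudidee].

zazudodive, digezoizaobahiezi, degaibuudidee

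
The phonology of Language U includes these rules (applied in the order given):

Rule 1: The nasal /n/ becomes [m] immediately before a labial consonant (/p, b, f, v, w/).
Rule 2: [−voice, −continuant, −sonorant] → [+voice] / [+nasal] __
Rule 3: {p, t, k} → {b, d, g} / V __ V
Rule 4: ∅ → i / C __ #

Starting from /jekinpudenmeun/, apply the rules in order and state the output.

Rule 1 (nasal place assimilation): /n/ precedes the labial consonant /p/, so it assimilates in place to [m]. /jekinpudenmeun/ → jekimpudenmeun.
Rule 2 (post-nasal voicing): /p/ is a voiceless stop immediately after the nasal /m/, so it voices to [b]. /jekimpudenmeun/ → jekimbudenmeun.
Rule 3 (intervocalic voicing): /k/ is a voiceless stop between vowels /e/ and /i/, so it voices to [g]. /jekimbudenmeun/ → jegimbudenmeun.
Rule 4 (final i-epenthesis): the form ends in the consonant /n/, so [i] is inserted word-finally. /jegimbudenmeun/ → jegimbudenmeuni.

jegimbudenmeuni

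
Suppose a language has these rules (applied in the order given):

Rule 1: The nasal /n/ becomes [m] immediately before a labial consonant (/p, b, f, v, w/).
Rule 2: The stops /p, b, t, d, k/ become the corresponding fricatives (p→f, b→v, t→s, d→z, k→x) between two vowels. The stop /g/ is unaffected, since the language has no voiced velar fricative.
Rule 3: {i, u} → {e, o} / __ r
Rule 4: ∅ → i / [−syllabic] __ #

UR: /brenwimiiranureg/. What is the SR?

Rule 1 (nasal place assimilation): /n/ precedes the labial consonant /w/, so it assimilates in place to [m]. /brenwimiiranureg/ → bremwimiiranureg.
Rule 2 (intervocalic spirantization): no segment meets the environment; /bremwimiiranureg/ is unchanged.
Rule 3 (pre-rhotic lowering): /i/ is a high vowel immediately before /r/, so it lowers to [e]. /u/ is a high vowel immediately before /r/, so it lowers to [o]. /bremwimiiranureg/ → bremwimieranoreg.
Rule 4 (final i-epenthesis): the form ends in the consonant /g/, so [i] is inserted word-finally. /bremwimieranoreg/ → bremwimieranoregi.

bremwimieranoregi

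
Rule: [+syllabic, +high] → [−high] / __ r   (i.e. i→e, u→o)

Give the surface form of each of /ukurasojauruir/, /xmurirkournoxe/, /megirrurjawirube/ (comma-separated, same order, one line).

/ukurasojauruir/: /u/ is a high vowel immediately before /r/, so it lowers to [o]. /u/ is a high vowel immediately before /r/, so it lowers to [o]. /i/ is a high vowel immediately before /r/, so it lowers to [e]. → [ukorasojaoruer].
/xmurirkournoxe/: /u/ is a high vowel immediately before /r/, so it lowers to [o]. /i/ is a high vowel immediately before /r/, so it lowers to [e]. /u/ is a high vowel immediately before /r/, so it lowers to [o]. → [xmorerkoornoxe].
/megirrurjawirube/: /i/ is a high vowel immediately before /r/, so it lowers to [e]. /u/ is a high vowel immediately before /r/, so it lowers to [o]. /i/ is a high vowel immediately before /r/, so it lowers to [e]. → [megerrorjawerube].

ukorasojaoruer, xmorerkoornoxe, megerrorjawerube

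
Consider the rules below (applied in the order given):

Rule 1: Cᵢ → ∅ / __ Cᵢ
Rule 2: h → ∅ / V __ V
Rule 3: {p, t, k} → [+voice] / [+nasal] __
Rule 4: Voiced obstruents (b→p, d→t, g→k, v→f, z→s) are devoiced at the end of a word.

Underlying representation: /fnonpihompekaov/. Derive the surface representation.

Rule 1 (degemination): no segment meets the environment; /fnonpihompekaov/ is unchanged.
Rule 2 (intervocalic h-deletion): /h/ occurs between vowels /i/ and /o/, so it deletes. /fnonpihompekaov/ → fnonpiompekaov.
Rule 3 (post-nasal voicing): /p/ is a voiceless stop immediately after the nasal /n/, so it voices to [b]. /p/ is a voiceless stop immediately after the nasal /m/, so it voices to [b]. /fnonpiompekaov/ → fnonbiombekaov.
Rule 4 (final devoicing): /v/ is a voiced obstruent in word-final position, so it devoices to [f]. /fnonbiombekaov/ → fnonbiombekaof.

fnonbiombekaof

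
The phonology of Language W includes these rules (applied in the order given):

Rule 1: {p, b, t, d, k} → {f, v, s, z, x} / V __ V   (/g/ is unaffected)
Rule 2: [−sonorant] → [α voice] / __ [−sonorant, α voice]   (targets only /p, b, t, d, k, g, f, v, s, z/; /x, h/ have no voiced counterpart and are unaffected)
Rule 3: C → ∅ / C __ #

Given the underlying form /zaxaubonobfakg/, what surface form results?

zaxauvonopfag

Rule 1 (intervocalic spirantization): /b/ is a stop between vowels /u/ and /o/, so it spirantizes to the fricative [v]. /zaxaubonobfakg/ → zaxauvonobfakg.
Rule 2 (regressive voicing assimilation): /b/ precedes the voiceless obstruent /f/, so it devoices to [p] by assimilation. /k/ precedes the voiced obstruent /g/, so it voices to [g] by assimilation. /zaxauvonobfakg/ → zaxauvonopfagg.
Rule 3 (final cluster simplification): /g/ is the second consonant of a word-final cluster /gg/, so it deletes. /zaxauvonopfagg/ → zaxauvonopfag.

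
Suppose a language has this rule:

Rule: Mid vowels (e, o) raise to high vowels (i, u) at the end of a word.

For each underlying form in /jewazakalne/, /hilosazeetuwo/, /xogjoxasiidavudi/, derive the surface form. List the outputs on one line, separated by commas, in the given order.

jewazakalni, hilosazeetuwu, xogjoxasiidavudi

/jewazakalne/: /e/ is a mid vowel in word-final position, so it raises to [i]. → [jewazakalni].
/hilosazeetuwo/: /o/ is a mid vowel in word-final position, so it raises to [u]. → [hilosazeetuwu].
/xogjoxasiidavudi/: the rule's environment is not met; surfaces unchanged as [xogjoxasiidavudi].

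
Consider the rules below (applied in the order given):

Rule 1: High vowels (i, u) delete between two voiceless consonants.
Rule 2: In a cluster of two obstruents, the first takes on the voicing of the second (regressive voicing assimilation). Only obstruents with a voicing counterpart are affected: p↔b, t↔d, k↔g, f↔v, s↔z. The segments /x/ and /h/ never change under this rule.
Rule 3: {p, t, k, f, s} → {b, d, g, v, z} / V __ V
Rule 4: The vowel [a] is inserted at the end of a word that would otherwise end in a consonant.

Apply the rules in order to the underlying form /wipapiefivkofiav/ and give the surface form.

wibabievifkoviava

Rule 1 (high vowel syncope): no segment meets the environment; /wipapiefivkofiav/ is unchanged.
Rule 2 (regressive voicing assimilation): /v/ precedes the voiceless obstruent /k/, so it devoices to [f] by assimilation. /wipapiefivkofiav/ → wipapiefifkofiav.
Rule 3 (intervocalic voicing): /p/ is a voiceless obstruent between vowels /i/ and /a/, so it voices to [b]. /p/ is a voiceless obstruent between vowels /a/ and /i/, so it voices to [b]. /f/ is a voiceless obstruent between vowels /e/ and /i/, so it voices to [v]. /f/ is a voiceless obstruent between vowels /o/ and /i/, so it voices to [v]. /wipapiefifkofiav/ → wibabievifkoviav.
Rule 4 (final a-epenthesis): the form ends in the consonant /v/, so [a] is inserted word-finally. /wibabievifkoviav/ → wibabievifkoviava.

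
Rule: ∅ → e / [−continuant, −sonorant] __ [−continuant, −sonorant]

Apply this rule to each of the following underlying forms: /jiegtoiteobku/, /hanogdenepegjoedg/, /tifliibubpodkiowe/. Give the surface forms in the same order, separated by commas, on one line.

/jiegtoiteobku/: /g/ and /t/ form a stop–stop cluster, so [e] is inserted between them. /b/ and /k/ form a stop–stop cluster, so [e] is inserted between them. → [jiegetoiteobeku].
/hanogdenepegjoedg/: /g/ and /d/ form a stop–stop cluster, so [e] is inserted between them. /d/ and /g/ form a stop–stop cluster, so [e] is inserted between them. → [hanogedenepegjoedeg].
/tifliibubpodkiowe/: /b/ and /p/ form a stop–stop cluster, so [e] is inserted between them. /d/ and /k/ form a stop–stop cluster, so [e] is inserted between them. → [tifliibubepodekiowe].

jiegetoiteobeku, hanogedenepegjoedeg, tifliibubepodekiowe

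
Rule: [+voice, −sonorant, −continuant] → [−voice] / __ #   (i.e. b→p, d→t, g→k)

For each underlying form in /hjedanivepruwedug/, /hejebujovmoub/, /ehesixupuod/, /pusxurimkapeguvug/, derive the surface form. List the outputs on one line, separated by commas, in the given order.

hjedanivepruweduk, hejebujovmoup, ehesixupuot, pusxurimkapeguvuk

/hjedanivepruwedug/: /g/ is a voiced stop in word-final position, so it devoices to [k]. → [hjedanivepruweduk].
/hejebujovmoub/: /b/ is a voiced stop in word-final position, so it devoices to [p]. → [hejebujovmoup].
/ehesixupuod/: /d/ is a voiced stop in word-final position, so it devoices to [t]. → [ehesixupuot].
/pusxurimkapeguvug/: /g/ is a voiced stop in word-final position, so it devoices to [k]. → [pusxurimkapeguvuk].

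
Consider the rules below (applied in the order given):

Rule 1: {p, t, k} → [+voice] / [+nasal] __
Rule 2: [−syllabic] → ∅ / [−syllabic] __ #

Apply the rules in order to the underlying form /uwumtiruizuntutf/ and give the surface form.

Rule 1 (post-nasal voicing): /t/ is a voiceless stop immediately after the nasal /m/, so it voices to [d]. /t/ is a voiceless stop immediately after the nasal /n/, so it voices to [d]. /uwumtiruizuntutf/ → uwumdiruizundutf.
Rule 2 (final cluster simplification): /f/ is the second consonant of a word-final cluster /tf/, so it deletes. /uwumdiruizundutf/ → uwumdiruizundut.

uwumdiruizundut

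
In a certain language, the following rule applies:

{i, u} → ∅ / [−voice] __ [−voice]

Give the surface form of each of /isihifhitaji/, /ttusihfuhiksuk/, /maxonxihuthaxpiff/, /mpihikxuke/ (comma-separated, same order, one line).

ishfhtaji, ttshfhksk, maxonxhthaxpff, mphkxke

/isihifhitaji/: /i/ is a high vowel flanked by voiceless consonants /s/ and /h/, so it deletes. /i/ is a high vowel flanked by voiceless consonants /h/ and /f/, so it deletes. /i/ is a high vowel flanked by voiceless consonants /h/ and /t/, so it deletes. → [ishfhtaji].
/ttusihfuhiksuk/: /u/ is a high vowel flanked by voiceless consonants /t/ and /s/, so it deletes. /i/ is a high vowel flanked by voiceless consonants /s/ and /h/, so it deletes. /u/ is a high vowel flanked by voiceless consonants /f/ and /h/, so it deletes. /i/ is a high vowel flanked by voiceless consonants /h/ and /k/, so it deletes. /u/ is a high vowel flanked by voiceless consonants /s/ and /k/, so it deletes. → [ttshfhksk].
/maxonxihuthaxpiff/: /i/ is a high vowel flanked by voiceless consonants /x/ and /h/, so it deletes. /u/ is a high vowel flanked by voiceless consonants /h/ and /t/, so it deletes. /i/ is a high vowel flanked by voiceless consonants /p/ and /f/, so it deletes. → [maxonxhthaxpff].
/mpihikxuke/: /i/ is a high vowel flanked by voiceless consonants /p/ and /h/, so it deletes. /i/ is a high vowel flanked by voiceless consonants /h/ and /k/, so it deletes. /u/ is a high vowel flanked by voiceless consonants /x/ and /k/, so it deletes. → [mphkxke].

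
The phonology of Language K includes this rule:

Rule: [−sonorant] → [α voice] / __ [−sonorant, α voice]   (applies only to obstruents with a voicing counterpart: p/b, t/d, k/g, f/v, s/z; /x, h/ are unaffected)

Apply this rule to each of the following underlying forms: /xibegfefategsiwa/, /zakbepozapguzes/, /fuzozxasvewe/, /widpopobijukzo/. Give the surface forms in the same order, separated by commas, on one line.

/xibegfefategsiwa/: /g/ precedes the voiceless obstruent /f/, so it devoices to [k] by assimilation. /g/ precedes the voiceless obstruent /s/, so it devoices to [k] by assimilation. → [xibekfefateksiwa].
/zakbepozapguzes/: /k/ precedes the voiced obstruent /b/, so it voices to [g] by assimilation. /p/ precedes the voiced obstruent /g/, so it voices to [b] by assimilation. → [zagbepozabguzes].
/fuzozxasvewe/: /z/ precedes the voiceless obstruent /x/, so it devoices to [s] by assimilation. /s/ precedes the voiced obstruent /v/, so it voices to [z] by assimilation. → [fuzosxazvewe].
/widpopobijukzo/: /d/ precedes the voiceless obstruent /p/, so it devoices to [t] by assimilation. /k/ precedes the voiced obstruent /z/, so it voices to [g] by assimilation. → [witpopobijugzo].

xibekfefateksiwa, zagbepozabguzes, fuzosxazvewe, witpopobijugzo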